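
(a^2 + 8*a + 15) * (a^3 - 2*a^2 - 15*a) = a^5 + 6*a^4 - 16*a^3 - 150*a^2 - 225*a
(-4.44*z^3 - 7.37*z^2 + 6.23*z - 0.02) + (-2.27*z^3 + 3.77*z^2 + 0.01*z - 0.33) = -6.71*z^3 - 3.6*z^2 + 6.24*z - 0.35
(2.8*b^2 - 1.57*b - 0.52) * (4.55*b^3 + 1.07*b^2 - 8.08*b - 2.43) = 12.74*b^5 - 4.1475*b^4 - 26.6699*b^3 + 5.3252*b^2 + 8.0167*b + 1.2636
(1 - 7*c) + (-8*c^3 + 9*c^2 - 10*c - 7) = -8*c^3 + 9*c^2 - 17*c - 6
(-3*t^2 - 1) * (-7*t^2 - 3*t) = 21*t^4 + 9*t^3 + 7*t^2 + 3*t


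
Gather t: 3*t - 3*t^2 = -3*t^2 + 3*t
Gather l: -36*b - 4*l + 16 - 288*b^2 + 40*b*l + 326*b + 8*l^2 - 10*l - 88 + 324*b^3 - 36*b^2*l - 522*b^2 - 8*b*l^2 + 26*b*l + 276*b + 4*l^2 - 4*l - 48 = 324*b^3 - 810*b^2 + 566*b + l^2*(12 - 8*b) + l*(-36*b^2 + 66*b - 18) - 120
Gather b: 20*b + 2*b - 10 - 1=22*b - 11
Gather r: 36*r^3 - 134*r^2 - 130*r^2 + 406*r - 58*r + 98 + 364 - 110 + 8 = 36*r^3 - 264*r^2 + 348*r + 360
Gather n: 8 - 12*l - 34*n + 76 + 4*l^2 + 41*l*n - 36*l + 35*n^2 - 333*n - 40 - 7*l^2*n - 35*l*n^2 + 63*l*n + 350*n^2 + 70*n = 4*l^2 - 48*l + n^2*(385 - 35*l) + n*(-7*l^2 + 104*l - 297) + 44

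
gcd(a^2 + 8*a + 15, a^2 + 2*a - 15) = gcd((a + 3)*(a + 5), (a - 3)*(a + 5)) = a + 5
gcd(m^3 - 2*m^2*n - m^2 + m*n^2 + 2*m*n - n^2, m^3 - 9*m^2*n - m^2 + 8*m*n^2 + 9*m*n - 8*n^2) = m^2 - m*n - m + n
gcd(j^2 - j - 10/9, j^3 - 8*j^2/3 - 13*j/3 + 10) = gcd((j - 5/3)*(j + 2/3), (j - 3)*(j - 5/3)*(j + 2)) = j - 5/3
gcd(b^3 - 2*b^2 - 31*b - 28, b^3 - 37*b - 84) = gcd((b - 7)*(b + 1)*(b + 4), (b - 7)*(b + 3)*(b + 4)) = b^2 - 3*b - 28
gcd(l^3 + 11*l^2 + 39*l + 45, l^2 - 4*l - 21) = l + 3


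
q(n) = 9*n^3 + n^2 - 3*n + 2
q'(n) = 27*n^2 + 2*n - 3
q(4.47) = 812.40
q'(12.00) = 3909.00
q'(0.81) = 16.33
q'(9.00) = 2202.00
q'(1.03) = 27.70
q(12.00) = 15662.00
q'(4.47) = 545.42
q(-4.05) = -567.32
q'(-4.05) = 431.77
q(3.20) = 297.55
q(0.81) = 5.01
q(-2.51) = -126.49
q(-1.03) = -3.68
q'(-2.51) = 162.08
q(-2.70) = -159.76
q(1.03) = 9.81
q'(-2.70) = 188.43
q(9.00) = 6617.00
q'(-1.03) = 23.58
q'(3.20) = 279.88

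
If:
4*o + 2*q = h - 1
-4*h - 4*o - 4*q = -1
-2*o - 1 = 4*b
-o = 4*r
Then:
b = 2*r - 1/4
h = 1/2 - 8*r/3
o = -4*r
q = 20*r/3 - 1/4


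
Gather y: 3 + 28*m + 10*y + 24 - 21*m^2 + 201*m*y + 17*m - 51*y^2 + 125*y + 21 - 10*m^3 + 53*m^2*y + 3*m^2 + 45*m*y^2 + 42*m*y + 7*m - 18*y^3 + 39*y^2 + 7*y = -10*m^3 - 18*m^2 + 52*m - 18*y^3 + y^2*(45*m - 12) + y*(53*m^2 + 243*m + 142) + 48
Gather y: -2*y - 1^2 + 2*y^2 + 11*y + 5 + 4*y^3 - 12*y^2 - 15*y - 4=4*y^3 - 10*y^2 - 6*y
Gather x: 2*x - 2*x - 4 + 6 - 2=0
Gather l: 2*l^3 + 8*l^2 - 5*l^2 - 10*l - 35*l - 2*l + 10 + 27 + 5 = 2*l^3 + 3*l^2 - 47*l + 42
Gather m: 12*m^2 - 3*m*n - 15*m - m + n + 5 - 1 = 12*m^2 + m*(-3*n - 16) + n + 4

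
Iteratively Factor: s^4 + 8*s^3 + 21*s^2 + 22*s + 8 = (s + 2)*(s^3 + 6*s^2 + 9*s + 4) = (s + 2)*(s + 4)*(s^2 + 2*s + 1) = (s + 1)*(s + 2)*(s + 4)*(s + 1)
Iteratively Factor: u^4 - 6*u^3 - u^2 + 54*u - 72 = (u - 3)*(u^3 - 3*u^2 - 10*u + 24) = (u - 3)*(u + 3)*(u^2 - 6*u + 8) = (u - 4)*(u - 3)*(u + 3)*(u - 2)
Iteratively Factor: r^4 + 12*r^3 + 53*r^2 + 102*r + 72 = (r + 3)*(r^3 + 9*r^2 + 26*r + 24) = (r + 3)*(r + 4)*(r^2 + 5*r + 6) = (r + 3)^2*(r + 4)*(r + 2)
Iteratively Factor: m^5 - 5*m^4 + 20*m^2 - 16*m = (m)*(m^4 - 5*m^3 + 20*m - 16) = m*(m - 2)*(m^3 - 3*m^2 - 6*m + 8) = m*(m - 4)*(m - 2)*(m^2 + m - 2) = m*(m - 4)*(m - 2)*(m + 2)*(m - 1)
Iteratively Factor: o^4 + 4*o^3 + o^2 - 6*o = (o)*(o^3 + 4*o^2 + o - 6) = o*(o + 2)*(o^2 + 2*o - 3) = o*(o - 1)*(o + 2)*(o + 3)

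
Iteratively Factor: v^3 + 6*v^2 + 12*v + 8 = (v + 2)*(v^2 + 4*v + 4) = (v + 2)^2*(v + 2)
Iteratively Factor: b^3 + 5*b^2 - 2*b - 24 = (b + 4)*(b^2 + b - 6) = (b - 2)*(b + 4)*(b + 3)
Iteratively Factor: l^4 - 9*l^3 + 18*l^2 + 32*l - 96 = (l - 3)*(l^3 - 6*l^2 + 32) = (l - 4)*(l - 3)*(l^2 - 2*l - 8) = (l - 4)*(l - 3)*(l + 2)*(l - 4)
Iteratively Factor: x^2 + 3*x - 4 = (x - 1)*(x + 4)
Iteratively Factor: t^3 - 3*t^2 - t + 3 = (t + 1)*(t^2 - 4*t + 3) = (t - 3)*(t + 1)*(t - 1)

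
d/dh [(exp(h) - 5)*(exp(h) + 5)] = 2*exp(2*h)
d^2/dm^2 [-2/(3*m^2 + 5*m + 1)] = 4*(9*m^2 + 15*m - (6*m + 5)^2 + 3)/(3*m^2 + 5*m + 1)^3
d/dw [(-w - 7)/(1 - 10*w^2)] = (10*w^2 - 20*w*(w + 7) - 1)/(10*w^2 - 1)^2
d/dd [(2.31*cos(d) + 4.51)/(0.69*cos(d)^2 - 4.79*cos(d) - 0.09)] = (1.5939*cos(d)^2 + 6.2238*cos(d) - 21.395)*sin(d)/(0.4761*cos(d)^4 - 6.6102*cos(d)^3 + 22.8199*cos(d)^2 + 0.8622*cos(d) + 0.0081)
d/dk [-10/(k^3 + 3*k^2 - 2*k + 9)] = 10*(3*k^2 + 6*k - 2)/(k^3 + 3*k^2 - 2*k + 9)^2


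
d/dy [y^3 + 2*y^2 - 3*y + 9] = 3*y^2 + 4*y - 3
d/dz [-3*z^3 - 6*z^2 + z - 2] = -9*z^2 - 12*z + 1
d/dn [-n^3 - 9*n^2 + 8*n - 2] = -3*n^2 - 18*n + 8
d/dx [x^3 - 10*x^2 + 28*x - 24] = 3*x^2 - 20*x + 28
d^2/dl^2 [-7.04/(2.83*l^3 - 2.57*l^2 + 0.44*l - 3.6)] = ((119.5392*l - 36.1856)*(2.83*l^3 - 2.57*l^2 + 0.44*l - 3.6) - 7.04*(8.49*l^2 - 5.14*l + 0.44)*(16.98*l^2 - 10.28*l + 0.88))/(2.83*l^3 - 2.57*l^2 + 0.44*l - 3.6)^3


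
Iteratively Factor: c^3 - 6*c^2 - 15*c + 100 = (c - 5)*(c^2 - c - 20) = (c - 5)^2*(c + 4)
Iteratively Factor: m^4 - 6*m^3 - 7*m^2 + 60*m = (m)*(m^3 - 6*m^2 - 7*m + 60) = m*(m - 5)*(m^2 - m - 12) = m*(m - 5)*(m - 4)*(m + 3)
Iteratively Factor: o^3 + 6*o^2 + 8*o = (o + 2)*(o^2 + 4*o) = o*(o + 2)*(o + 4)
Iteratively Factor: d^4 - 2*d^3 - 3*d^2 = (d - 3)*(d^3 + d^2) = d*(d - 3)*(d^2 + d) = d*(d - 3)*(d + 1)*(d)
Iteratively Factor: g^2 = (g)*(g)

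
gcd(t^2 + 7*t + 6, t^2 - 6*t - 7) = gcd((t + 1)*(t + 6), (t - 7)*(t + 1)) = t + 1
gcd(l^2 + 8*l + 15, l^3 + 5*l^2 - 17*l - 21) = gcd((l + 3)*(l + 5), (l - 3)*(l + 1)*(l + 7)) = 1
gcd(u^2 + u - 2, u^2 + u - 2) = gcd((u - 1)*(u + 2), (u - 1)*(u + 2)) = u^2 + u - 2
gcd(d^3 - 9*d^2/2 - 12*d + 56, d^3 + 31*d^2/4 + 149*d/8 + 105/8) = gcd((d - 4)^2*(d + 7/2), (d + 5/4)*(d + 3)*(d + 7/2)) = d + 7/2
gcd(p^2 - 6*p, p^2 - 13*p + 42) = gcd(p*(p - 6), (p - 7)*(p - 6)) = p - 6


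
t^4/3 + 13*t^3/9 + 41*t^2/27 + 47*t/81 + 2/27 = (t/3 + 1)*(t + 1/3)^2*(t + 2/3)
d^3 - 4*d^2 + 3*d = d*(d - 3)*(d - 1)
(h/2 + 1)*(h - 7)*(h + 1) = h^3/2 - 2*h^2 - 19*h/2 - 7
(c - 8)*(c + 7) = c^2 - c - 56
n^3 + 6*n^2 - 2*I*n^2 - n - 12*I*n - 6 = (n + 6)*(n - I)^2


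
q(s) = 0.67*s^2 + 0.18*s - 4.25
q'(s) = 1.34*s + 0.18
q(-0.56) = -4.14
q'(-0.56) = -0.57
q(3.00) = 2.32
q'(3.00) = 4.20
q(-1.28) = -3.38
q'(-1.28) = -1.54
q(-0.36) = -4.23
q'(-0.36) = -0.30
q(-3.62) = 3.88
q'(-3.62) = -4.67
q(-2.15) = -1.54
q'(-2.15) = -2.70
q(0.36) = -4.10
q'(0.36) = 0.66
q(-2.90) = 0.86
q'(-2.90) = -3.71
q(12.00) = 94.39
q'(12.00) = 16.26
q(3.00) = 2.32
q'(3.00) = 4.20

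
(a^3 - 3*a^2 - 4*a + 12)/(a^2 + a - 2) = (a^2 - 5*a + 6)/(a - 1)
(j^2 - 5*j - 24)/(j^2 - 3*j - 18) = (j - 8)/(j - 6)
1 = 1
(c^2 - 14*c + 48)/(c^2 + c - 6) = (c^2 - 14*c + 48)/(c^2 + c - 6)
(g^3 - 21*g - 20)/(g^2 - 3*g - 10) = (g^2 + 5*g + 4)/(g + 2)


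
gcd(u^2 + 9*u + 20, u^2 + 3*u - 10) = u + 5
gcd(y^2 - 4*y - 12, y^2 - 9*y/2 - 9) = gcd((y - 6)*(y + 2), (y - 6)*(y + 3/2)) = y - 6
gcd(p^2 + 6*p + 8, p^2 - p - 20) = p + 4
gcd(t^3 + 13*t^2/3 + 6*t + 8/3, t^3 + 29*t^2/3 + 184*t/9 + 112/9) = t + 4/3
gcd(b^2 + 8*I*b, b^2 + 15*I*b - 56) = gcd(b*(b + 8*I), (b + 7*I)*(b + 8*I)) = b + 8*I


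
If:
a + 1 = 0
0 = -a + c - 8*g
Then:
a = -1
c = 8*g - 1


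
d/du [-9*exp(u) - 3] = -9*exp(u)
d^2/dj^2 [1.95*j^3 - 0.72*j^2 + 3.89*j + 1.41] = 11.7*j - 1.44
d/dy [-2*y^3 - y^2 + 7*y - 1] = -6*y^2 - 2*y + 7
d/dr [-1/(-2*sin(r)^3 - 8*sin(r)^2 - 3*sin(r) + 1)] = (-16*sin(r) + 3*cos(2*r) - 6)*cos(r)/(2*sin(r)^3 + 8*sin(r)^2 + 3*sin(r) - 1)^2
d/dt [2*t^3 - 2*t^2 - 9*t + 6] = 6*t^2 - 4*t - 9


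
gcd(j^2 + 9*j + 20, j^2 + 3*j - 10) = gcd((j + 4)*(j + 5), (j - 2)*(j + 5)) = j + 5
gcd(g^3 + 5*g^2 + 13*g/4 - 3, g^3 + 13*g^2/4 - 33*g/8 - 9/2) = g + 4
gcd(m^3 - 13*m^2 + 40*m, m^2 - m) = m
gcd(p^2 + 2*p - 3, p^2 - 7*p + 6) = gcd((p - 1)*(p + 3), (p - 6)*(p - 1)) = p - 1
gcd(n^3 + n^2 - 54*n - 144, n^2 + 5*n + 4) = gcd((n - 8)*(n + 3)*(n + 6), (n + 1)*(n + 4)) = 1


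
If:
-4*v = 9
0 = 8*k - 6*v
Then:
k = -27/16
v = -9/4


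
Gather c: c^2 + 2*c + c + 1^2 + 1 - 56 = c^2 + 3*c - 54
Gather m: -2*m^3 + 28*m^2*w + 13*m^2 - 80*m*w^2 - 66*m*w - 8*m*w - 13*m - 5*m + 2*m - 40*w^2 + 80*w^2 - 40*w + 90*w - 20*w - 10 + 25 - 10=-2*m^3 + m^2*(28*w + 13) + m*(-80*w^2 - 74*w - 16) + 40*w^2 + 30*w + 5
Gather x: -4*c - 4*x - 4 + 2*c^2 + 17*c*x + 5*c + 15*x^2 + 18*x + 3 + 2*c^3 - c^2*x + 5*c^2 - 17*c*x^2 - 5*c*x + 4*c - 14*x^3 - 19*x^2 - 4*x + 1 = 2*c^3 + 7*c^2 + 5*c - 14*x^3 + x^2*(-17*c - 4) + x*(-c^2 + 12*c + 10)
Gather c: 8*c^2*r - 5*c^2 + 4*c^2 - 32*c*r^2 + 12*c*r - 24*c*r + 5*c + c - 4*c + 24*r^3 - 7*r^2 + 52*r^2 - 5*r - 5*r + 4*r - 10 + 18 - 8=c^2*(8*r - 1) + c*(-32*r^2 - 12*r + 2) + 24*r^3 + 45*r^2 - 6*r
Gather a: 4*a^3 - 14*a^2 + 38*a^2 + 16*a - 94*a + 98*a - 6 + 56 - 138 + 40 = 4*a^3 + 24*a^2 + 20*a - 48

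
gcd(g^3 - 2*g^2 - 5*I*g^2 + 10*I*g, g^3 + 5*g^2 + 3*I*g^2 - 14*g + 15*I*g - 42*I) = g - 2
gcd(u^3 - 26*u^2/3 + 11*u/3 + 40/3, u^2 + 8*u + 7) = u + 1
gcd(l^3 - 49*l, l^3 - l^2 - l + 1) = 1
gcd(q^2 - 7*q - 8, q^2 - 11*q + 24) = q - 8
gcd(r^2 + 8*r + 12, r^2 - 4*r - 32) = 1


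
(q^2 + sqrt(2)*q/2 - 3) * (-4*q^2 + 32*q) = -4*q^4 - 2*sqrt(2)*q^3 + 32*q^3 + 12*q^2 + 16*sqrt(2)*q^2 - 96*q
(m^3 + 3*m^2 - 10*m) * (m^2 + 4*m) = m^5 + 7*m^4 + 2*m^3 - 40*m^2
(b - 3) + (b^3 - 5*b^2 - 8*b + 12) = b^3 - 5*b^2 - 7*b + 9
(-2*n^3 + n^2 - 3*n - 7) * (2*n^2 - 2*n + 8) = -4*n^5 + 6*n^4 - 24*n^3 - 10*n - 56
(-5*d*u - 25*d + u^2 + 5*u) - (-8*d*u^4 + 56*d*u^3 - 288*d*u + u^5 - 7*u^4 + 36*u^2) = 8*d*u^4 - 56*d*u^3 + 283*d*u - 25*d - u^5 + 7*u^4 - 35*u^2 + 5*u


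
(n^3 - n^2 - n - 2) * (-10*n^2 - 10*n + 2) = -10*n^5 + 22*n^3 + 28*n^2 + 18*n - 4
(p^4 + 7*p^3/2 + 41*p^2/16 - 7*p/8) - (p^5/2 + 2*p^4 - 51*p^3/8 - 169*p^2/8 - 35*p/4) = -p^5/2 - p^4 + 79*p^3/8 + 379*p^2/16 + 63*p/8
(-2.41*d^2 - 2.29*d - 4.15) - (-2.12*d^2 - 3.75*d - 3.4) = -0.29*d^2 + 1.46*d - 0.75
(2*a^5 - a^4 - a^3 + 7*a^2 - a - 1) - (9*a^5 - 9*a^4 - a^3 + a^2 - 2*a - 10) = -7*a^5 + 8*a^4 + 6*a^2 + a + 9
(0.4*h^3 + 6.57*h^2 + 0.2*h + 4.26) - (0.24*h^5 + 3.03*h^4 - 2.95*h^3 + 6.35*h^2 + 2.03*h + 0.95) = -0.24*h^5 - 3.03*h^4 + 3.35*h^3 + 0.220000000000001*h^2 - 1.83*h + 3.31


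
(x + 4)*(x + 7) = x^2 + 11*x + 28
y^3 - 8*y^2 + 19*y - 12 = (y - 4)*(y - 3)*(y - 1)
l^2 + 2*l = l*(l + 2)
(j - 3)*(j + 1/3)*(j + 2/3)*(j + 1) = j^4 - j^3 - 43*j^2/9 - 31*j/9 - 2/3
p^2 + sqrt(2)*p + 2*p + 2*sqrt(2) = (p + 2)*(p + sqrt(2))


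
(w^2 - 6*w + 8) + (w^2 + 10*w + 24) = 2*w^2 + 4*w + 32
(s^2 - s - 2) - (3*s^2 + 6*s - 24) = -2*s^2 - 7*s + 22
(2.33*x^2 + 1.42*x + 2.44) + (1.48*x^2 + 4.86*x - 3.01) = 3.81*x^2 + 6.28*x - 0.57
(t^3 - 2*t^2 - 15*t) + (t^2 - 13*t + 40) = t^3 - t^2 - 28*t + 40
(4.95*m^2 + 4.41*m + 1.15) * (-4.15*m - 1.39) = -20.5425*m^3 - 25.182*m^2 - 10.9024*m - 1.5985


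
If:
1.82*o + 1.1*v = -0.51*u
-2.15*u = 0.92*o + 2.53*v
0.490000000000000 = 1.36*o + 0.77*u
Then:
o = 0.12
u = 0.42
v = -0.40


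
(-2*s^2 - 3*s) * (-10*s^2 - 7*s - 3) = 20*s^4 + 44*s^3 + 27*s^2 + 9*s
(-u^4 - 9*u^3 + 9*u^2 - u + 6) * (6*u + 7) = -6*u^5 - 61*u^4 - 9*u^3 + 57*u^2 + 29*u + 42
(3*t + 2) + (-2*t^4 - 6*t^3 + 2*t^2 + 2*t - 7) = -2*t^4 - 6*t^3 + 2*t^2 + 5*t - 5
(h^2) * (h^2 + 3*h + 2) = h^4 + 3*h^3 + 2*h^2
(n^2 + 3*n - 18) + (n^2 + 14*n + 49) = 2*n^2 + 17*n + 31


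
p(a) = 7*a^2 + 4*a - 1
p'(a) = 14*a + 4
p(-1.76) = 13.64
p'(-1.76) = -20.64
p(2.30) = 45.23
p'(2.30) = 36.20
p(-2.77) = 41.63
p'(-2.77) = -34.78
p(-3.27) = 60.77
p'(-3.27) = -41.78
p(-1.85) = 15.56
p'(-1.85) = -21.90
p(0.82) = 6.99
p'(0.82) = 15.48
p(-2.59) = 35.60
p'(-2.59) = -32.26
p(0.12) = -0.42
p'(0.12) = 5.68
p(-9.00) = 530.00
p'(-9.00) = -122.00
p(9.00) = 602.00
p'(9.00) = 130.00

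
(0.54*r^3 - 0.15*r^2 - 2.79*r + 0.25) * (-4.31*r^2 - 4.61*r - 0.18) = -2.3274*r^5 - 1.8429*r^4 + 12.6192*r^3 + 11.8114*r^2 - 0.6503*r - 0.045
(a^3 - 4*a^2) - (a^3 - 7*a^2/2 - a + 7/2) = -a^2/2 + a - 7/2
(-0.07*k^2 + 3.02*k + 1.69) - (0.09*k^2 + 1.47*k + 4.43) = -0.16*k^2 + 1.55*k - 2.74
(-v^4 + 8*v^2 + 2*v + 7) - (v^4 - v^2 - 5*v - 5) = -2*v^4 + 9*v^2 + 7*v + 12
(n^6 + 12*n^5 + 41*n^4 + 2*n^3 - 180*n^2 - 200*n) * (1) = n^6 + 12*n^5 + 41*n^4 + 2*n^3 - 180*n^2 - 200*n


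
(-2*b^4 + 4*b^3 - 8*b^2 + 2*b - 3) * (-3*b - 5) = 6*b^5 - 2*b^4 + 4*b^3 + 34*b^2 - b + 15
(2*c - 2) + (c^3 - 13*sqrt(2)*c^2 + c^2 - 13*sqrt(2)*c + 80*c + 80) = c^3 - 13*sqrt(2)*c^2 + c^2 - 13*sqrt(2)*c + 82*c + 78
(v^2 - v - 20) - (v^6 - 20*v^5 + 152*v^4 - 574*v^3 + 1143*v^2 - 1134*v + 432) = -v^6 + 20*v^5 - 152*v^4 + 574*v^3 - 1142*v^2 + 1133*v - 452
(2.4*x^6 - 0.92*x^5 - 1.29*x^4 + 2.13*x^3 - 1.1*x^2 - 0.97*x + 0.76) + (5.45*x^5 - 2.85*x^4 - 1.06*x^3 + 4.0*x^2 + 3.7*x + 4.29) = 2.4*x^6 + 4.53*x^5 - 4.14*x^4 + 1.07*x^3 + 2.9*x^2 + 2.73*x + 5.05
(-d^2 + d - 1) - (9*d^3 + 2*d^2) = -9*d^3 - 3*d^2 + d - 1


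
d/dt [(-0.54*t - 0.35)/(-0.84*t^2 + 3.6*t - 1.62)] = (-0.4536*t^2 - 0.588*t + 2.1348)/(0.7056*t^4 - 6.048*t^3 + 15.6816*t^2 - 11.664*t + 2.6244)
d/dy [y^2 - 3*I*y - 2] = 2*y - 3*I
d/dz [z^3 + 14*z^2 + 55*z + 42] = 3*z^2 + 28*z + 55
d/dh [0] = 0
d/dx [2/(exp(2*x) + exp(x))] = 2*(-2*exp(x) - 1)*exp(-x)/(exp(x) + 1)^2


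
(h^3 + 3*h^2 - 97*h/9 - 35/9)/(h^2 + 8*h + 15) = (h^2 - 2*h - 7/9)/(h + 3)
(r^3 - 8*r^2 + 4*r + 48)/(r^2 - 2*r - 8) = r - 6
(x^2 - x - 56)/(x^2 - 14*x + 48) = (x + 7)/(x - 6)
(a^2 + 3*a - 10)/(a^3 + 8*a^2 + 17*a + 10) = (a - 2)/(a^2 + 3*a + 2)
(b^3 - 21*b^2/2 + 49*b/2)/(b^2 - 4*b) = (2*b^2 - 21*b + 49)/(2*(b - 4))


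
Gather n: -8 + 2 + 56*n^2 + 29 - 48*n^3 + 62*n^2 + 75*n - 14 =-48*n^3 + 118*n^2 + 75*n + 9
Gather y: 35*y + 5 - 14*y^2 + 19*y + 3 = -14*y^2 + 54*y + 8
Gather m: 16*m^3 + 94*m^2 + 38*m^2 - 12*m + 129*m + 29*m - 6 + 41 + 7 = 16*m^3 + 132*m^2 + 146*m + 42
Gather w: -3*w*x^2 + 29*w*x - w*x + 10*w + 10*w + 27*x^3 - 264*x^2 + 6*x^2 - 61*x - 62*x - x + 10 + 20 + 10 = w*(-3*x^2 + 28*x + 20) + 27*x^3 - 258*x^2 - 124*x + 40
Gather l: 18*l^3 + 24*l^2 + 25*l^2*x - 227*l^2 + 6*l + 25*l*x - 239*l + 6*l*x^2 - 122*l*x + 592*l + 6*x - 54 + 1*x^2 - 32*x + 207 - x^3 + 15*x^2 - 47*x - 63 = 18*l^3 + l^2*(25*x - 203) + l*(6*x^2 - 97*x + 359) - x^3 + 16*x^2 - 73*x + 90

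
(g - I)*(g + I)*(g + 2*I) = g^3 + 2*I*g^2 + g + 2*I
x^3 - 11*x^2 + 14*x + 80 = (x - 8)*(x - 5)*(x + 2)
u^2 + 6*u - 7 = (u - 1)*(u + 7)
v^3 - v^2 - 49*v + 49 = (v - 7)*(v - 1)*(v + 7)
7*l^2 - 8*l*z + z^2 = (-7*l + z)*(-l + z)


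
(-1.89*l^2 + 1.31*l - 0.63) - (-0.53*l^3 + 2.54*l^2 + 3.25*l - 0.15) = 0.53*l^3 - 4.43*l^2 - 1.94*l - 0.48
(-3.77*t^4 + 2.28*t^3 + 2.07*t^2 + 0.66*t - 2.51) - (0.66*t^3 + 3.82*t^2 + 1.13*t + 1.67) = -3.77*t^4 + 1.62*t^3 - 1.75*t^2 - 0.47*t - 4.18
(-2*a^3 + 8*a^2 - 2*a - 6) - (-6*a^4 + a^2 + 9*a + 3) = 6*a^4 - 2*a^3 + 7*a^2 - 11*a - 9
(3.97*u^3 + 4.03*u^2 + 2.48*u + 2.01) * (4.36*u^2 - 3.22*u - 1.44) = 17.3092*u^5 + 4.7874*u^4 - 7.8806*u^3 - 5.0252*u^2 - 10.0434*u - 2.8944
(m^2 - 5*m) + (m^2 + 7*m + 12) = 2*m^2 + 2*m + 12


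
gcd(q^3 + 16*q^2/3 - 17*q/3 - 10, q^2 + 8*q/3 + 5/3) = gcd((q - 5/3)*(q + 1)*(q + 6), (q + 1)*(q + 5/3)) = q + 1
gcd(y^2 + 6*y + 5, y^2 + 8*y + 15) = y + 5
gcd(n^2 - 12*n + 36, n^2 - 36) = n - 6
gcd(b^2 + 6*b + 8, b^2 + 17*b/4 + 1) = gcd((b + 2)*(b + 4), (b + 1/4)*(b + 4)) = b + 4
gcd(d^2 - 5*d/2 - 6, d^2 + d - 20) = d - 4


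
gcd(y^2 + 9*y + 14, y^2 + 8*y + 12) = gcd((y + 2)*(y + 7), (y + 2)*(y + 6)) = y + 2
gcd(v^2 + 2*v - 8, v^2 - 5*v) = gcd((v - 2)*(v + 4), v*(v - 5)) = 1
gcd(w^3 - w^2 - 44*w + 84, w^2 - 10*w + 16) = w - 2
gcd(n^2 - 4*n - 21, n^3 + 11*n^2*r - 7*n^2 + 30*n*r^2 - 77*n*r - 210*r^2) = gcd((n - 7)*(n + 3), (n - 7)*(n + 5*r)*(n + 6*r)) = n - 7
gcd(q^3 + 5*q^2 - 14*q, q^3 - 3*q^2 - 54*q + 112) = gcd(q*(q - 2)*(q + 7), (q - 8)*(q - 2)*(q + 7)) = q^2 + 5*q - 14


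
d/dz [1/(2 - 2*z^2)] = z/(z^2 - 1)^2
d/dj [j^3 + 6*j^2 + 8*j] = 3*j^2 + 12*j + 8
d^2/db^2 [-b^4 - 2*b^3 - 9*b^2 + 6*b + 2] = -12*b^2 - 12*b - 18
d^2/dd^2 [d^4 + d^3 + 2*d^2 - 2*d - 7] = 12*d^2 + 6*d + 4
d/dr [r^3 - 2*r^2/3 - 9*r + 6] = 3*r^2 - 4*r/3 - 9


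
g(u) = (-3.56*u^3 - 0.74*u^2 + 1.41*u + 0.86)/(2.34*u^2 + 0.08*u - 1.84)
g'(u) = (-4.68*u - 0.08)*(-3.56*u^3 - 0.74*u^2 + 1.41*u + 0.86)/(2.34*u^2 + 0.08*u - 1.84)^2 + (-10.68*u^2 - 1.48*u + 1.41)/(2.34*u^2 + 0.08*u - 1.84) = (-8.3304*u^4 - 0.5696*u^3 + 16.2926*u^2 - 1.3016*u - 2.6632)/(5.4756*u^4 + 0.3744*u^3 - 8.6048*u^2 - 0.2944*u + 3.3856)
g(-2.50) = 3.84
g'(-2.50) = -1.35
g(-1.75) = 2.93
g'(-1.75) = -0.95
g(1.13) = -2.93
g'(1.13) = 1.48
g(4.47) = -7.19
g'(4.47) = -1.49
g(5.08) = -8.10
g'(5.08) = -1.50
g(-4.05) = 6.06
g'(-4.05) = -1.47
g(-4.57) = 6.83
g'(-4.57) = -1.49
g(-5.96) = 8.91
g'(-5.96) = -1.50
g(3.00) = -5.02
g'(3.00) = -1.45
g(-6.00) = 8.97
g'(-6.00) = -1.50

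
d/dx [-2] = 0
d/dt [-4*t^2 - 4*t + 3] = -8*t - 4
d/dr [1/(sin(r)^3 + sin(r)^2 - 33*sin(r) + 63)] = -(3*sin(r) + 11)*cos(r)/((sin(r) - 3)^3*(sin(r) + 7)^2)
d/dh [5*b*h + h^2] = 5*b + 2*h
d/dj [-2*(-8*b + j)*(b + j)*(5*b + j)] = 86*b^2 + 8*b*j - 6*j^2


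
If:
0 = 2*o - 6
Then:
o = 3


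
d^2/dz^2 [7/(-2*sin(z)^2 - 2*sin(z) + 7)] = 14*(8*sin(z)^4 + 6*sin(z)^3 + 18*sin(z)^2 - 5*sin(z) - 18)/(2*sin(z) - cos(2*z) - 6)^3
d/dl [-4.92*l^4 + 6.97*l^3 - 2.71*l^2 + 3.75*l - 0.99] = -19.68*l^3 + 20.91*l^2 - 5.42*l + 3.75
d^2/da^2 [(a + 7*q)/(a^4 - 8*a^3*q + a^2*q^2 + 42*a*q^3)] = 2*(a*(a^3 - 8*a^2*q + a*q^2 + 42*q^3)*(-4*a^3 + 24*a^2*q - 2*a*q^2 - 42*q^3 - (a + 7*q)*(6*a^2 - 24*a*q + q^2)) + 4*(a + 7*q)*(2*a^3 - 12*a^2*q + a*q^2 + 21*q^3)^2)/(a^3*(a^3 - 8*a^2*q + a*q^2 + 42*q^3)^3)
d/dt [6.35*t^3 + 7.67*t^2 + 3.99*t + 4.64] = 19.05*t^2 + 15.34*t + 3.99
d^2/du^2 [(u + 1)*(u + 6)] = 2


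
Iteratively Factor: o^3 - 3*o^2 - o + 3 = (o + 1)*(o^2 - 4*o + 3) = (o - 3)*(o + 1)*(o - 1)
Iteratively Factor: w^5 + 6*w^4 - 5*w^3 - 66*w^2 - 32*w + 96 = (w + 4)*(w^4 + 2*w^3 - 13*w^2 - 14*w + 24) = (w + 2)*(w + 4)*(w^3 - 13*w + 12) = (w + 2)*(w + 4)^2*(w^2 - 4*w + 3) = (w - 1)*(w + 2)*(w + 4)^2*(w - 3)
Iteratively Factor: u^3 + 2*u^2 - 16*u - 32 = (u + 2)*(u^2 - 16) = (u + 2)*(u + 4)*(u - 4)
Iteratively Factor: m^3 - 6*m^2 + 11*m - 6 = (m - 3)*(m^2 - 3*m + 2) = (m - 3)*(m - 1)*(m - 2)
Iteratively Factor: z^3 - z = (z - 1)*(z^2 + z) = (z - 1)*(z + 1)*(z)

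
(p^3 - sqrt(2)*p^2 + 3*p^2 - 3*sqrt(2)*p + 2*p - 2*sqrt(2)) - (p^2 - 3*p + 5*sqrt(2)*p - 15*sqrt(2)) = p^3 - sqrt(2)*p^2 + 2*p^2 - 8*sqrt(2)*p + 5*p + 13*sqrt(2)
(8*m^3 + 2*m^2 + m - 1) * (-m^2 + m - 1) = -8*m^5 + 6*m^4 - 7*m^3 - 2*m + 1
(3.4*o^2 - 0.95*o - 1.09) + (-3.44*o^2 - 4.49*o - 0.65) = -0.04*o^2 - 5.44*o - 1.74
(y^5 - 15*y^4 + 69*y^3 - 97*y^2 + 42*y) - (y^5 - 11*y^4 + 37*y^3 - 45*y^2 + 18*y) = -4*y^4 + 32*y^3 - 52*y^2 + 24*y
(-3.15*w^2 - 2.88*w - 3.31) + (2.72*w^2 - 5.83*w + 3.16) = -0.43*w^2 - 8.71*w - 0.15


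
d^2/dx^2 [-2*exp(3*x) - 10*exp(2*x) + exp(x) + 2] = (-18*exp(2*x) - 40*exp(x) + 1)*exp(x)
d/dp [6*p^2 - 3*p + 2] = 12*p - 3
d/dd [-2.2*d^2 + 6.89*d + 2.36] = 6.89 - 4.4*d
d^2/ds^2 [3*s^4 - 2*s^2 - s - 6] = 36*s^2 - 4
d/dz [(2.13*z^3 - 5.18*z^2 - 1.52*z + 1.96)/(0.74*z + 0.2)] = (3.1524*z^3 - 2.5552*z^2 - 2.072*z - 1.7544)/(0.5476*z^2 + 0.296*z + 0.04)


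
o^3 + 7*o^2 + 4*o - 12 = (o - 1)*(o + 2)*(o + 6)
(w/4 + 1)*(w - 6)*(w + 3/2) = w^3/4 - w^2/8 - 27*w/4 - 9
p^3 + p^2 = p^2*(p + 1)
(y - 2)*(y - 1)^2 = y^3 - 4*y^2 + 5*y - 2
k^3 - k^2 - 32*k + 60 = (k - 5)*(k - 2)*(k + 6)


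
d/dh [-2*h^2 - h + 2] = -4*h - 1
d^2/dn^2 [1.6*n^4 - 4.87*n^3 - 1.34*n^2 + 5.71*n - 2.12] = 19.2*n^2 - 29.22*n - 2.68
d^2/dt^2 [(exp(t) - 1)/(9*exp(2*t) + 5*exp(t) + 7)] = (81*exp(4*t) - 369*exp(3*t) - 513*exp(2*t) + 192*exp(t) + 84)*exp(t)/(729*exp(6*t) + 1215*exp(5*t) + 2376*exp(4*t) + 2015*exp(3*t) + 1848*exp(2*t) + 735*exp(t) + 343)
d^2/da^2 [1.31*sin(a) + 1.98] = -1.31*sin(a)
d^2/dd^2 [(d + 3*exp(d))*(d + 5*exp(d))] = 8*d*exp(d) + 60*exp(2*d) + 16*exp(d) + 2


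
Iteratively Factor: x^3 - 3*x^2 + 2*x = (x - 2)*(x^2 - x) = x*(x - 2)*(x - 1)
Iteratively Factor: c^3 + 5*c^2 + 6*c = (c + 3)*(c^2 + 2*c) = c*(c + 3)*(c + 2)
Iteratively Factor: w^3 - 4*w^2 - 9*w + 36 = (w + 3)*(w^2 - 7*w + 12) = (w - 4)*(w + 3)*(w - 3)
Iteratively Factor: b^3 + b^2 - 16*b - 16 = (b + 4)*(b^2 - 3*b - 4) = (b - 4)*(b + 4)*(b + 1)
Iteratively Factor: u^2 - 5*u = (u - 5)*(u)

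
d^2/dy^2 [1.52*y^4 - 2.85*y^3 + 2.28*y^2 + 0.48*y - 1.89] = 18.24*y^2 - 17.1*y + 4.56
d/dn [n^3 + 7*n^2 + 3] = n*(3*n + 14)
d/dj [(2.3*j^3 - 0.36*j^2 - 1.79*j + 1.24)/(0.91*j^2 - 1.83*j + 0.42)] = (2.093*j^4 - 8.418*j^3 + 5.1857*j^2 - 2.5592*j + 1.5174)/(0.8281*j^4 - 3.3306*j^3 + 4.1133*j^2 - 1.5372*j + 0.1764)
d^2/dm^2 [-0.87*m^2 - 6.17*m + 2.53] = -1.74000000000000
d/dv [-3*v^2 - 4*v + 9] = -6*v - 4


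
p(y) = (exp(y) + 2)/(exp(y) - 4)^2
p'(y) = exp(y)/(exp(y) - 4)^2 - 2*(exp(y) + 2)*exp(y)/(exp(y) - 4)^3 = (-exp(y) - 8)*exp(y)/(exp(y) - 4)^3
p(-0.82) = 0.19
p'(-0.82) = 0.08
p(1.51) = 23.52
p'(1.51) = -388.02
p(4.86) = 0.01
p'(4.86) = -0.01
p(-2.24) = 0.14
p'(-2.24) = 0.01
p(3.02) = 0.08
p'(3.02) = -0.13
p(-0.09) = 0.31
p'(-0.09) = 0.28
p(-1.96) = 0.14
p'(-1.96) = 0.02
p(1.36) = 547.17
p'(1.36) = 41435.48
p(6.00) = 0.00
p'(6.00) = 0.00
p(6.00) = 0.00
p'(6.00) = 0.00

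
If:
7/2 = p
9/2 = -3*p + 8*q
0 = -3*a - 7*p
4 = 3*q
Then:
No Solution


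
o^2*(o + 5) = o^3 + 5*o^2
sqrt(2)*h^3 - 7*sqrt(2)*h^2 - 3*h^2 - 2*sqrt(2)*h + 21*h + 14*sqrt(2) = (h - 7)*(h - 2*sqrt(2))*(sqrt(2)*h + 1)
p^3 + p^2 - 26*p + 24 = (p - 4)*(p - 1)*(p + 6)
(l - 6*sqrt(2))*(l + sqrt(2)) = l^2 - 5*sqrt(2)*l - 12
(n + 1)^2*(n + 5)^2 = n^4 + 12*n^3 + 46*n^2 + 60*n + 25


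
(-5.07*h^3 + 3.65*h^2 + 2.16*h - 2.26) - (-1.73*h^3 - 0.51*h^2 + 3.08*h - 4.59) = -3.34*h^3 + 4.16*h^2 - 0.92*h + 2.33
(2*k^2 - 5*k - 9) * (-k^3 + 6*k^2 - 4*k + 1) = -2*k^5 + 17*k^4 - 29*k^3 - 32*k^2 + 31*k - 9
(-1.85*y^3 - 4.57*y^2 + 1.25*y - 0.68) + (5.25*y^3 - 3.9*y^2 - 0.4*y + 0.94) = 3.4*y^3 - 8.47*y^2 + 0.85*y + 0.26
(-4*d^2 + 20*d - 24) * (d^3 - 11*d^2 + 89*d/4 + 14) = -4*d^5 + 64*d^4 - 333*d^3 + 653*d^2 - 254*d - 336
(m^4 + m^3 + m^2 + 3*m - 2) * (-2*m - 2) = -2*m^5 - 4*m^4 - 4*m^3 - 8*m^2 - 2*m + 4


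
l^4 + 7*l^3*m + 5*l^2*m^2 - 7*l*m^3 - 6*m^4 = (l - m)*(l + m)^2*(l + 6*m)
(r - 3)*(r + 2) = r^2 - r - 6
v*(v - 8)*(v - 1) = v^3 - 9*v^2 + 8*v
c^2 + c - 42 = (c - 6)*(c + 7)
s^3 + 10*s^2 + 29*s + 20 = (s + 1)*(s + 4)*(s + 5)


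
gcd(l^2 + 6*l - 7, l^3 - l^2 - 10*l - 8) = 1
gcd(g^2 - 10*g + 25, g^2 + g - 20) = 1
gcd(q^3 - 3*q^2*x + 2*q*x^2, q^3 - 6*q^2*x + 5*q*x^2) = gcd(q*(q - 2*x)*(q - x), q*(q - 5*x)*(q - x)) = -q^2 + q*x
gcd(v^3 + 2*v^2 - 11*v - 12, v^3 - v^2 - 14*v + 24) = v^2 + v - 12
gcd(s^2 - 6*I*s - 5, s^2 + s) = 1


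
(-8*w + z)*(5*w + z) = -40*w^2 - 3*w*z + z^2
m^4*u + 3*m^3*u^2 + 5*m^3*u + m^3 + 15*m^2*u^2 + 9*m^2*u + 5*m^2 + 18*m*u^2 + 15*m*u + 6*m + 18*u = (m + 2)*(m + 3)*(m + 3*u)*(m*u + 1)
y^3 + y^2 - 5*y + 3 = (y - 1)^2*(y + 3)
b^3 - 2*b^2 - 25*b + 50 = (b - 5)*(b - 2)*(b + 5)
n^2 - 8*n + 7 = (n - 7)*(n - 1)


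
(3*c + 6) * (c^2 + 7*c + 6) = 3*c^3 + 27*c^2 + 60*c + 36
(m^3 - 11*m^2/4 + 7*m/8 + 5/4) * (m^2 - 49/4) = m^5 - 11*m^4/4 - 91*m^3/8 + 559*m^2/16 - 343*m/32 - 245/16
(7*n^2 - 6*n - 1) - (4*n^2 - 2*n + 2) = 3*n^2 - 4*n - 3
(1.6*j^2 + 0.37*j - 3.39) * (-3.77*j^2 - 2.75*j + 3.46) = -6.032*j^4 - 5.7949*j^3 + 17.2988*j^2 + 10.6027*j - 11.7294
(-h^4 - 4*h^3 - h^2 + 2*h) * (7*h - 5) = -7*h^5 - 23*h^4 + 13*h^3 + 19*h^2 - 10*h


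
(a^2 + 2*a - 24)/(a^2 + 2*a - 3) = (a^2 + 2*a - 24)/(a^2 + 2*a - 3)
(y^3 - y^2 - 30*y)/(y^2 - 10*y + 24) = y*(y + 5)/(y - 4)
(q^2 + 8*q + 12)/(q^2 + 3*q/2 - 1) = 2*(q + 6)/(2*q - 1)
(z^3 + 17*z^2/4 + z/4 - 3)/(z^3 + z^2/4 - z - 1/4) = (4*z^2 + 13*z - 12)/(4*z^2 - 3*z - 1)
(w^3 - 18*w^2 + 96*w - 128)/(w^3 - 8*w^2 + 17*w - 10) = (w^2 - 16*w + 64)/(w^2 - 6*w + 5)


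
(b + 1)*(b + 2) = b^2 + 3*b + 2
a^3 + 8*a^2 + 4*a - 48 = (a - 2)*(a + 4)*(a + 6)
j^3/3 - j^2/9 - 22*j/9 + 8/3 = (j/3 + 1)*(j - 2)*(j - 4/3)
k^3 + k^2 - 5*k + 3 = (k - 1)^2*(k + 3)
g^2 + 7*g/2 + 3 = (g + 3/2)*(g + 2)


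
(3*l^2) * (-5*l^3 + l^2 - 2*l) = -15*l^5 + 3*l^4 - 6*l^3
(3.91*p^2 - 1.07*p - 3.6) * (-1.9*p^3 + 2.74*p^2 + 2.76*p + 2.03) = -7.429*p^5 + 12.7464*p^4 + 14.6998*p^3 - 4.8799*p^2 - 12.1081*p - 7.308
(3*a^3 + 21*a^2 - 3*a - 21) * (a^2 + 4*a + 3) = 3*a^5 + 33*a^4 + 90*a^3 + 30*a^2 - 93*a - 63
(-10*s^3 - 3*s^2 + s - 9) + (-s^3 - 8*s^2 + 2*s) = -11*s^3 - 11*s^2 + 3*s - 9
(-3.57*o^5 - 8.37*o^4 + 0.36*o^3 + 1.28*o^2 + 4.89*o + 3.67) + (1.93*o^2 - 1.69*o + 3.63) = -3.57*o^5 - 8.37*o^4 + 0.36*o^3 + 3.21*o^2 + 3.2*o + 7.3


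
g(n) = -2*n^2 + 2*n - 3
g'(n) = 2 - 4*n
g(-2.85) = -24.94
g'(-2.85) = 13.40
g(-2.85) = -24.94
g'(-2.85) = 13.40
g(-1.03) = -7.18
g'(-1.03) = 6.12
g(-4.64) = -55.34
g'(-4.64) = 20.56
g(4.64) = -36.78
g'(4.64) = -16.56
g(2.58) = -11.15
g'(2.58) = -8.32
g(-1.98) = -14.80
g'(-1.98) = 9.92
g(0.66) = -2.55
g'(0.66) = -0.64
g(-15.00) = -483.00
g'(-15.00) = 62.00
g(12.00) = -267.00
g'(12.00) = -46.00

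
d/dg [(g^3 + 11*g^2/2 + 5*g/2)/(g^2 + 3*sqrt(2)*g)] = (2*g^2 + 12*sqrt(2)*g - 5 + 33*sqrt(2))/(2*(g^2 + 6*sqrt(2)*g + 18))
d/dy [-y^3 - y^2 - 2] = y*(-3*y - 2)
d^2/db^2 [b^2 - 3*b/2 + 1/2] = 2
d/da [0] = 0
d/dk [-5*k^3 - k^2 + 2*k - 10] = -15*k^2 - 2*k + 2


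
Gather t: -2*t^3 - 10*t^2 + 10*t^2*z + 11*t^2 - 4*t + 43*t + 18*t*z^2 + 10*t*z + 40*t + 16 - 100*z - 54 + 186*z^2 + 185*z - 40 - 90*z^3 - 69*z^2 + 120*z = -2*t^3 + t^2*(10*z + 1) + t*(18*z^2 + 10*z + 79) - 90*z^3 + 117*z^2 + 205*z - 78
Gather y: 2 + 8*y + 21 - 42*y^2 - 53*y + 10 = -42*y^2 - 45*y + 33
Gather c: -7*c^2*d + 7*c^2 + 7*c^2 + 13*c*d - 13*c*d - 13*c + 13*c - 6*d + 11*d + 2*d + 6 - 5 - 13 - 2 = c^2*(14 - 7*d) + 7*d - 14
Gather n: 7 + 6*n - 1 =6*n + 6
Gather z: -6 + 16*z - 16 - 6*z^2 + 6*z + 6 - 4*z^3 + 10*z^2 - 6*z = -4*z^3 + 4*z^2 + 16*z - 16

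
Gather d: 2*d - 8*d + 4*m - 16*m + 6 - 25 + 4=-6*d - 12*m - 15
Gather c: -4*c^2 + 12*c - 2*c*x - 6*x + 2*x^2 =-4*c^2 + c*(12 - 2*x) + 2*x^2 - 6*x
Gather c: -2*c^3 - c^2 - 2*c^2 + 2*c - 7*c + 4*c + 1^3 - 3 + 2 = -2*c^3 - 3*c^2 - c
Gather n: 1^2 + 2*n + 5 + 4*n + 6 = 6*n + 12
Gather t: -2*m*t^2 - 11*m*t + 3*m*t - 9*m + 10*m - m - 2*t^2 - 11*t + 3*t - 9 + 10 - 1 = t^2*(-2*m - 2) + t*(-8*m - 8)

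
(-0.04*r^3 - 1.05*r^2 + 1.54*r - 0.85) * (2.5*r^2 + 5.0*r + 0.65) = -0.1*r^5 - 2.825*r^4 - 1.426*r^3 + 4.8925*r^2 - 3.249*r - 0.5525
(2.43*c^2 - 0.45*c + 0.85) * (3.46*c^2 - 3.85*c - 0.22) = 8.4078*c^4 - 10.9125*c^3 + 4.1389*c^2 - 3.1735*c - 0.187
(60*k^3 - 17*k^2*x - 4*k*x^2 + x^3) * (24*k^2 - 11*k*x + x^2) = 1440*k^5 - 1068*k^4*x + 151*k^3*x^2 + 51*k^2*x^3 - 15*k*x^4 + x^5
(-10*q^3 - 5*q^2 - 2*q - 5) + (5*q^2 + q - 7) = -10*q^3 - q - 12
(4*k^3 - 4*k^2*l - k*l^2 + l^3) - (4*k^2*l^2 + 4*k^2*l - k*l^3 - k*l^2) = 4*k^3 - 4*k^2*l^2 - 8*k^2*l + k*l^3 + l^3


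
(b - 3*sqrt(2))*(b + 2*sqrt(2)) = b^2 - sqrt(2)*b - 12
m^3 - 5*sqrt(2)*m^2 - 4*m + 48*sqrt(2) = (m - 4*sqrt(2))*(m - 3*sqrt(2))*(m + 2*sqrt(2))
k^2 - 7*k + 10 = (k - 5)*(k - 2)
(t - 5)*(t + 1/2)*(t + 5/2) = t^3 - 2*t^2 - 55*t/4 - 25/4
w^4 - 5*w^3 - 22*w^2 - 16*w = w*(w - 8)*(w + 1)*(w + 2)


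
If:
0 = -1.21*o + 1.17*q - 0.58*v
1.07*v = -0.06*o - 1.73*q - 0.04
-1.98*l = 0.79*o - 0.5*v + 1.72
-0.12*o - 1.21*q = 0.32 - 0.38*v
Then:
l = -0.70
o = -0.27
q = -0.16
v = 0.24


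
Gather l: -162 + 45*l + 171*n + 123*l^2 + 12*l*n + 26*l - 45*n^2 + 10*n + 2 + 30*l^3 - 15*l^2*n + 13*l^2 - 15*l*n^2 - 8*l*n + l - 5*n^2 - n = 30*l^3 + l^2*(136 - 15*n) + l*(-15*n^2 + 4*n + 72) - 50*n^2 + 180*n - 160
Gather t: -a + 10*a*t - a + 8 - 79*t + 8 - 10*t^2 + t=-2*a - 10*t^2 + t*(10*a - 78) + 16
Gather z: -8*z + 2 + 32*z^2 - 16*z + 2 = 32*z^2 - 24*z + 4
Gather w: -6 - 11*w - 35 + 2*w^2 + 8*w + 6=2*w^2 - 3*w - 35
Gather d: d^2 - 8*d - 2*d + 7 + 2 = d^2 - 10*d + 9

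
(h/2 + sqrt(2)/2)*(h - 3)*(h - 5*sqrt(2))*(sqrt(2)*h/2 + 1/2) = sqrt(2)*h^4/4 - 7*h^3/4 - 3*sqrt(2)*h^3/4 - 7*sqrt(2)*h^2/2 + 21*h^2/4 - 5*h/2 + 21*sqrt(2)*h/2 + 15/2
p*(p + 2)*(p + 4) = p^3 + 6*p^2 + 8*p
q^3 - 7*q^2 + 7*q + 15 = (q - 5)*(q - 3)*(q + 1)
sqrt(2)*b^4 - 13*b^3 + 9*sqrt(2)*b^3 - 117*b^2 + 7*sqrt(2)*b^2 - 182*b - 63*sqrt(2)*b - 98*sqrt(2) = (b + 2)*(b + 7)*(b - 7*sqrt(2))*(sqrt(2)*b + 1)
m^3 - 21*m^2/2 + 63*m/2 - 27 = (m - 6)*(m - 3)*(m - 3/2)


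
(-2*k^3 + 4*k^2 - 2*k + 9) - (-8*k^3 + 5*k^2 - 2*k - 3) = 6*k^3 - k^2 + 12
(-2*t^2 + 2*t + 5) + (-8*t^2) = -10*t^2 + 2*t + 5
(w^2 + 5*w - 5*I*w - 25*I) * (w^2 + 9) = w^4 + 5*w^3 - 5*I*w^3 + 9*w^2 - 25*I*w^2 + 45*w - 45*I*w - 225*I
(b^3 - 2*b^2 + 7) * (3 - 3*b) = -3*b^4 + 9*b^3 - 6*b^2 - 21*b + 21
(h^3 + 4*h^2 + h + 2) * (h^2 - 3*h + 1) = h^5 + h^4 - 10*h^3 + 3*h^2 - 5*h + 2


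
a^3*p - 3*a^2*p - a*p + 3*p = (a - 3)*(a - 1)*(a*p + p)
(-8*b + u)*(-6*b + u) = 48*b^2 - 14*b*u + u^2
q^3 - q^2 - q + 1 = (q - 1)^2*(q + 1)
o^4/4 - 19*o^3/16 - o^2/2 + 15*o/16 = o*(o/4 + 1/4)*(o - 5)*(o - 3/4)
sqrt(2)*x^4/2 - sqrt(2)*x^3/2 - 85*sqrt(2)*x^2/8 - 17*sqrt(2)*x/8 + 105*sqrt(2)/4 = (x - 5)*(x - 3/2)*(x + 7/2)*(sqrt(2)*x/2 + sqrt(2))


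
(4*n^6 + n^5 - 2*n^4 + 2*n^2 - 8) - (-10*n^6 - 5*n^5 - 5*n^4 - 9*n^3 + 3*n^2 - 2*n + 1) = 14*n^6 + 6*n^5 + 3*n^4 + 9*n^3 - n^2 + 2*n - 9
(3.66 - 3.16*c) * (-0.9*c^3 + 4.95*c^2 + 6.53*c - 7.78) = 2.844*c^4 - 18.936*c^3 - 2.5178*c^2 + 48.4846*c - 28.4748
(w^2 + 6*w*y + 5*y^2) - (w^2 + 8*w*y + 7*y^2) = -2*w*y - 2*y^2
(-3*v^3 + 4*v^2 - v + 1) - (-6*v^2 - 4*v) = -3*v^3 + 10*v^2 + 3*v + 1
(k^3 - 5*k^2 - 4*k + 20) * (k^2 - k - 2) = k^5 - 6*k^4 - k^3 + 34*k^2 - 12*k - 40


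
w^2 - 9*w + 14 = (w - 7)*(w - 2)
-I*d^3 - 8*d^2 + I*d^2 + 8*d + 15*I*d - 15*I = (d - 5*I)*(d - 3*I)*(-I*d + I)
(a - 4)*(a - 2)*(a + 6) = a^3 - 28*a + 48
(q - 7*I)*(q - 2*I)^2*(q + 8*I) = q^4 - 3*I*q^3 + 56*q^2 - 228*I*q - 224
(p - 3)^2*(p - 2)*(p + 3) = p^4 - 5*p^3 - 3*p^2 + 45*p - 54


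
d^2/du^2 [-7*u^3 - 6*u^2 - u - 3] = -42*u - 12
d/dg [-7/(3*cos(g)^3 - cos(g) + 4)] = 7*(1 - 9*cos(g)^2)*sin(g)/(3*cos(g)^3 - cos(g) + 4)^2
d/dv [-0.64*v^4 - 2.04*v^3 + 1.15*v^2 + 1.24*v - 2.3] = -2.56*v^3 - 6.12*v^2 + 2.3*v + 1.24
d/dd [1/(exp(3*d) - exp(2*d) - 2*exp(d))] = (-3*exp(2*d) + 2*exp(d) + 2)*exp(-d)/(-exp(2*d) + exp(d) + 2)^2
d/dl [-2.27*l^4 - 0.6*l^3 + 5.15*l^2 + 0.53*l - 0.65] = -9.08*l^3 - 1.8*l^2 + 10.3*l + 0.53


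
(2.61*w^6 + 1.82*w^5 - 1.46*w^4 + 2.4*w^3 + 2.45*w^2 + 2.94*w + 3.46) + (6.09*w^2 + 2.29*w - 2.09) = 2.61*w^6 + 1.82*w^5 - 1.46*w^4 + 2.4*w^3 + 8.54*w^2 + 5.23*w + 1.37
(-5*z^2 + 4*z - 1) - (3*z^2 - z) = -8*z^2 + 5*z - 1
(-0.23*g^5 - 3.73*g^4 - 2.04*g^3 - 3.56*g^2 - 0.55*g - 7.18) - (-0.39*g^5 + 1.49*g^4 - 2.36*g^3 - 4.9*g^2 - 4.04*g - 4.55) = 0.16*g^5 - 5.22*g^4 + 0.32*g^3 + 1.34*g^2 + 3.49*g - 2.63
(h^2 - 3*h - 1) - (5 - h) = h^2 - 2*h - 6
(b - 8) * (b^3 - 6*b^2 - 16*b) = b^4 - 14*b^3 + 32*b^2 + 128*b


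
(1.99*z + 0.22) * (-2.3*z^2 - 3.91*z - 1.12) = -4.577*z^3 - 8.2869*z^2 - 3.089*z - 0.2464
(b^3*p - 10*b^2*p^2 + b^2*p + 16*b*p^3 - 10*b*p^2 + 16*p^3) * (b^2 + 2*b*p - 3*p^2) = b^5*p - 8*b^4*p^2 + b^4*p - 7*b^3*p^3 - 8*b^3*p^2 + 62*b^2*p^4 - 7*b^2*p^3 - 48*b*p^5 + 62*b*p^4 - 48*p^5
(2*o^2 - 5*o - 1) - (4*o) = 2*o^2 - 9*o - 1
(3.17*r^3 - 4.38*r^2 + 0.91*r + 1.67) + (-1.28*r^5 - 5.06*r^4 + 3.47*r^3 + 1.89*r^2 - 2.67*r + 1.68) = -1.28*r^5 - 5.06*r^4 + 6.64*r^3 - 2.49*r^2 - 1.76*r + 3.35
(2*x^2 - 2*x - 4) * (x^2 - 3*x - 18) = 2*x^4 - 8*x^3 - 34*x^2 + 48*x + 72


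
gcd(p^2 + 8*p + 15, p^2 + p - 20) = p + 5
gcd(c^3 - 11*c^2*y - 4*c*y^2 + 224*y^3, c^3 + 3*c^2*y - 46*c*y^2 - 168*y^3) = -c^2 + 3*c*y + 28*y^2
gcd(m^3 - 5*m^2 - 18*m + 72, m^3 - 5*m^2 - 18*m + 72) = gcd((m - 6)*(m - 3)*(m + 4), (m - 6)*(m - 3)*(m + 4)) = m^3 - 5*m^2 - 18*m + 72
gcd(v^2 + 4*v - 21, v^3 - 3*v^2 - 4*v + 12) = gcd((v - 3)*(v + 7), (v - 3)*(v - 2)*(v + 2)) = v - 3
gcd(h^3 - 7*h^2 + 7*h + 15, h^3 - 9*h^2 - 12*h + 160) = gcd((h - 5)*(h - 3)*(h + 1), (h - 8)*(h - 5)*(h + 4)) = h - 5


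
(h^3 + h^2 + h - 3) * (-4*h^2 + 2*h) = -4*h^5 - 2*h^4 - 2*h^3 + 14*h^2 - 6*h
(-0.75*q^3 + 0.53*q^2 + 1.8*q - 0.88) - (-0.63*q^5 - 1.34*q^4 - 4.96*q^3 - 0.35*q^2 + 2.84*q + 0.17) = 0.63*q^5 + 1.34*q^4 + 4.21*q^3 + 0.88*q^2 - 1.04*q - 1.05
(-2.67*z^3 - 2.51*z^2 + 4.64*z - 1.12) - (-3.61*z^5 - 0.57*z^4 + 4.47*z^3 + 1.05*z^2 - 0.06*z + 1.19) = 3.61*z^5 + 0.57*z^4 - 7.14*z^3 - 3.56*z^2 + 4.7*z - 2.31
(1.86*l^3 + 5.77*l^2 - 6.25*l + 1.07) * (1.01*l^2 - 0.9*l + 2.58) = 1.8786*l^5 + 4.1537*l^4 - 6.7067*l^3 + 21.5923*l^2 - 17.088*l + 2.7606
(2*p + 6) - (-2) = 2*p + 8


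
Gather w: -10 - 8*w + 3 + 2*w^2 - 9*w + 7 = 2*w^2 - 17*w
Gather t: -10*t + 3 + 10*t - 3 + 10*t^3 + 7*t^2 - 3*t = 10*t^3 + 7*t^2 - 3*t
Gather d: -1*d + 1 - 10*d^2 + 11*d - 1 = -10*d^2 + 10*d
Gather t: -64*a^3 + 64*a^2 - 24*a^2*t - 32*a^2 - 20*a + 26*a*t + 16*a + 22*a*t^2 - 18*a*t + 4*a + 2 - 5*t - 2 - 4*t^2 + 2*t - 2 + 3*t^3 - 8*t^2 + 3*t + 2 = -64*a^3 + 32*a^2 + 3*t^3 + t^2*(22*a - 12) + t*(-24*a^2 + 8*a)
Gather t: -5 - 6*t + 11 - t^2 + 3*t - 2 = -t^2 - 3*t + 4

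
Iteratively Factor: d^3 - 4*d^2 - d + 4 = (d - 4)*(d^2 - 1) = (d - 4)*(d + 1)*(d - 1)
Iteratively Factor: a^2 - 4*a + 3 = (a - 3)*(a - 1)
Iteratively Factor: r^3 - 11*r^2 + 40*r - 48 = (r - 4)*(r^2 - 7*r + 12) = (r - 4)*(r - 3)*(r - 4)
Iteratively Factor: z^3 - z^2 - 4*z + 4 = (z - 2)*(z^2 + z - 2) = (z - 2)*(z - 1)*(z + 2)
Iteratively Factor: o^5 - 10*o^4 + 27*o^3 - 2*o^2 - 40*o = (o + 1)*(o^4 - 11*o^3 + 38*o^2 - 40*o) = (o - 5)*(o + 1)*(o^3 - 6*o^2 + 8*o) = o*(o - 5)*(o + 1)*(o^2 - 6*o + 8) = o*(o - 5)*(o - 4)*(o + 1)*(o - 2)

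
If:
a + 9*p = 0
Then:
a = -9*p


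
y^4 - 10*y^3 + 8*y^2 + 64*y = y*(y - 8)*(y - 4)*(y + 2)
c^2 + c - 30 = (c - 5)*(c + 6)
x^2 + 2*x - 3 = (x - 1)*(x + 3)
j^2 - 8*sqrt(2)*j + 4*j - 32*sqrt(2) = (j + 4)*(j - 8*sqrt(2))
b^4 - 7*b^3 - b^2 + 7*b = b*(b - 7)*(b - 1)*(b + 1)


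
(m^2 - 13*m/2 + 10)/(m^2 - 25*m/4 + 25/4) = 2*(2*m^2 - 13*m + 20)/(4*m^2 - 25*m + 25)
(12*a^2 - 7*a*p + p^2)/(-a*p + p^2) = (-12*a^2 + 7*a*p - p^2)/(p*(a - p))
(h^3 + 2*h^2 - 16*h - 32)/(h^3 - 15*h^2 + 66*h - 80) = (h^3 + 2*h^2 - 16*h - 32)/(h^3 - 15*h^2 + 66*h - 80)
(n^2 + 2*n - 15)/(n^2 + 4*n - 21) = (n + 5)/(n + 7)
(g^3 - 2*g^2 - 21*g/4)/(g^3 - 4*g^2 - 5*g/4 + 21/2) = g/(g - 2)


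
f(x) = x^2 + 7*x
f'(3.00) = 13.00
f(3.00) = 30.00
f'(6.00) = 19.00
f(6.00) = 78.00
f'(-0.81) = 5.38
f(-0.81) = -5.01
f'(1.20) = 9.40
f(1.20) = 9.84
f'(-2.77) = 1.46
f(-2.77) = -11.72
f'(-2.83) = 1.34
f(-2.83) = -11.80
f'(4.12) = 15.24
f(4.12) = 45.81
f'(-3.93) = -0.86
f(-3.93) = -12.07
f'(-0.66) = 5.68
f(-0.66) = -4.18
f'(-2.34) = 2.32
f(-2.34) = -10.90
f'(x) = 2*x + 7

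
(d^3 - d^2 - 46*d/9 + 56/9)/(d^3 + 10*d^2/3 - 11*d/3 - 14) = (d - 4/3)/(d + 3)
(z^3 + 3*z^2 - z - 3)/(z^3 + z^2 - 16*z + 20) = (z^3 + 3*z^2 - z - 3)/(z^3 + z^2 - 16*z + 20)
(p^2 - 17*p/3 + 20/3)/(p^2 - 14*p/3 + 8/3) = (3*p - 5)/(3*p - 2)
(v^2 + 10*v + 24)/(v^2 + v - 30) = (v + 4)/(v - 5)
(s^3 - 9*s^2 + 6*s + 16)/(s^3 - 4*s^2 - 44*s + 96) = (s + 1)/(s + 6)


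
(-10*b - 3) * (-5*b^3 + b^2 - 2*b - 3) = 50*b^4 + 5*b^3 + 17*b^2 + 36*b + 9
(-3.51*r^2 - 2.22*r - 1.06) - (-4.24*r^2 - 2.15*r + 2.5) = 0.73*r^2 - 0.0700000000000003*r - 3.56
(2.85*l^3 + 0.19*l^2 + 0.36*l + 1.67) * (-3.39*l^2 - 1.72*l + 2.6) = -9.6615*l^5 - 5.5461*l^4 + 5.8628*l^3 - 5.7865*l^2 - 1.9364*l + 4.342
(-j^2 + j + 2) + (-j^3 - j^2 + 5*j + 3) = -j^3 - 2*j^2 + 6*j + 5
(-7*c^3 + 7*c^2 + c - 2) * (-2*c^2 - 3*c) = 14*c^5 + 7*c^4 - 23*c^3 + c^2 + 6*c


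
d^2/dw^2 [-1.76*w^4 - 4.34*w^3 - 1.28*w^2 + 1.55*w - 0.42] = -21.12*w^2 - 26.04*w - 2.56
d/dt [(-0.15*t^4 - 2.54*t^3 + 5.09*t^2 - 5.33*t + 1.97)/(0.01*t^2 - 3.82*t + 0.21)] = (-0.003*t^5 + 1.6936*t^4 + 19.2796*t^3 - 20.9907*t^2 + 2.0984*t + 6.4061)/(0.0001*t^4 - 0.0764*t^3 + 14.5966*t^2 - 1.6044*t + 0.0441)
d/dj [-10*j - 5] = -10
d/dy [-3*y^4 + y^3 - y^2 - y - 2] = -12*y^3 + 3*y^2 - 2*y - 1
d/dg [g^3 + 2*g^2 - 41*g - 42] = 3*g^2 + 4*g - 41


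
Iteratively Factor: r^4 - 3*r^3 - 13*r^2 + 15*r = (r + 3)*(r^3 - 6*r^2 + 5*r) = (r - 5)*(r + 3)*(r^2 - r) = (r - 5)*(r - 1)*(r + 3)*(r)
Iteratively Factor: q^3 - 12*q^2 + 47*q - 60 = (q - 5)*(q^2 - 7*q + 12) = (q - 5)*(q - 4)*(q - 3)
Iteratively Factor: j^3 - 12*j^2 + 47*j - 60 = (j - 4)*(j^2 - 8*j + 15) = (j - 5)*(j - 4)*(j - 3)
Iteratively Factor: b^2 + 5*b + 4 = (b + 4)*(b + 1)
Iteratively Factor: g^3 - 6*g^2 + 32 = (g - 4)*(g^2 - 2*g - 8) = (g - 4)^2*(g + 2)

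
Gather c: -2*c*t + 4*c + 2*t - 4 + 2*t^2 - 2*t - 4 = c*(4 - 2*t) + 2*t^2 - 8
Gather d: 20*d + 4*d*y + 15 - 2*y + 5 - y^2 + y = d*(4*y + 20) - y^2 - y + 20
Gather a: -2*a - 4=-2*a - 4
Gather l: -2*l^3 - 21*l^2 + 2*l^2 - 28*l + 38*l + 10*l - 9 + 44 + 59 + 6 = -2*l^3 - 19*l^2 + 20*l + 100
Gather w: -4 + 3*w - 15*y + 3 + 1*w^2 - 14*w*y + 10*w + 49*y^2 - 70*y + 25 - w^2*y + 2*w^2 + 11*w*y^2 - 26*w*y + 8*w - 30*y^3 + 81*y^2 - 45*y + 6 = w^2*(3 - y) + w*(11*y^2 - 40*y + 21) - 30*y^3 + 130*y^2 - 130*y + 30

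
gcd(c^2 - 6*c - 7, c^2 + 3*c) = 1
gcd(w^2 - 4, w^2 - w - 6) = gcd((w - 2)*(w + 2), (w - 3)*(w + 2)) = w + 2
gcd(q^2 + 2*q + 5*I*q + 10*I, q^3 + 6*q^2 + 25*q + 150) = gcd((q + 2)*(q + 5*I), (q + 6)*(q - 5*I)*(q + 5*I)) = q + 5*I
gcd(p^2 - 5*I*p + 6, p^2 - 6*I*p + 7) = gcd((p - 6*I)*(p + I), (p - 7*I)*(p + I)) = p + I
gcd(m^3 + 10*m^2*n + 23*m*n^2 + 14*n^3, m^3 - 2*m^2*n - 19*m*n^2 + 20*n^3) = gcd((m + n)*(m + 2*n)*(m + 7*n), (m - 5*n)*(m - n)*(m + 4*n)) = 1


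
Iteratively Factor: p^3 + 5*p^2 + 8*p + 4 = (p + 2)*(p^2 + 3*p + 2) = (p + 1)*(p + 2)*(p + 2)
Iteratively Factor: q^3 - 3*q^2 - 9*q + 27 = (q + 3)*(q^2 - 6*q + 9) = (q - 3)*(q + 3)*(q - 3)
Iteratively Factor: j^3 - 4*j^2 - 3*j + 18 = (j + 2)*(j^2 - 6*j + 9) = (j - 3)*(j + 2)*(j - 3)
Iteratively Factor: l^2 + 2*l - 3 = (l + 3)*(l - 1)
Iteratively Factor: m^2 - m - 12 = (m - 4)*(m + 3)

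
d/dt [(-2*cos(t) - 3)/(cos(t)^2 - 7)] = 2*(sin(t)^2 - 3*cos(t) - 8)*sin(t)/(cos(t)^2 - 7)^2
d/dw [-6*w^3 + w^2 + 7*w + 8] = -18*w^2 + 2*w + 7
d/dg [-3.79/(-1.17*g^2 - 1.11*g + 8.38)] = (-8.8686*g - 4.2069)/(1.17*g^2 + 1.11*g - 8.38)^2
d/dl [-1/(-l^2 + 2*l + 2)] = 2*(1 - l)/(-l^2 + 2*l + 2)^2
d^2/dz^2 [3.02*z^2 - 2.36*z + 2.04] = 6.04000000000000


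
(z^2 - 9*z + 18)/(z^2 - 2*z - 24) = (z - 3)/(z + 4)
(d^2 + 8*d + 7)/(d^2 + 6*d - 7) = (d + 1)/(d - 1)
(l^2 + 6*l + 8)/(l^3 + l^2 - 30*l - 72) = (l + 2)/(l^2 - 3*l - 18)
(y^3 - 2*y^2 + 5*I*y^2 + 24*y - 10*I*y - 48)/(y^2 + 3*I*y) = (y^3 + y^2*(-2 + 5*I) + 2*y*(12 - 5*I) - 48)/(y*(y + 3*I))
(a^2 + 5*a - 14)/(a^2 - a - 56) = (a - 2)/(a - 8)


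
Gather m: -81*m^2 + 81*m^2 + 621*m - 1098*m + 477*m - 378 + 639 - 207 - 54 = 0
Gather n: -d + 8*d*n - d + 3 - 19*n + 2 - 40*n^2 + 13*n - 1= -2*d - 40*n^2 + n*(8*d - 6) + 4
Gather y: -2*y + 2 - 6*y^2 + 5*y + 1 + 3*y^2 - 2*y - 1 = -3*y^2 + y + 2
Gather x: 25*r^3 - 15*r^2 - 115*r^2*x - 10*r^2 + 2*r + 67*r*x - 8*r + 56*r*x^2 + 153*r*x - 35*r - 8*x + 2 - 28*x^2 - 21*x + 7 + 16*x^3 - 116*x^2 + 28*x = 25*r^3 - 25*r^2 - 41*r + 16*x^3 + x^2*(56*r - 144) + x*(-115*r^2 + 220*r - 1) + 9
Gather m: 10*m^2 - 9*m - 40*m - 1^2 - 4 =10*m^2 - 49*m - 5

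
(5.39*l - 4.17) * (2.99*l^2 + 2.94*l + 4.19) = 16.1161*l^3 + 3.3783*l^2 + 10.3243*l - 17.4723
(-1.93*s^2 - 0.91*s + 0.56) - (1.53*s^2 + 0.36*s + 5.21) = -3.46*s^2 - 1.27*s - 4.65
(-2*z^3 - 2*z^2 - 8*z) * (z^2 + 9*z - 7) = -2*z^5 - 20*z^4 - 12*z^3 - 58*z^2 + 56*z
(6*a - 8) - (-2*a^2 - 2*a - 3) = 2*a^2 + 8*a - 5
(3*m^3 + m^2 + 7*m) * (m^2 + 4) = 3*m^5 + m^4 + 19*m^3 + 4*m^2 + 28*m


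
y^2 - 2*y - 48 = (y - 8)*(y + 6)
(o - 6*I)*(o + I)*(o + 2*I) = o^3 - 3*I*o^2 + 16*o + 12*I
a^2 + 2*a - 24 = (a - 4)*(a + 6)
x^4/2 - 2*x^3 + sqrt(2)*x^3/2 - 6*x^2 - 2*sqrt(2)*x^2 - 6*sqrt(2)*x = x*(x/2 + sqrt(2)/2)*(x - 6)*(x + 2)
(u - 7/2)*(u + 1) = u^2 - 5*u/2 - 7/2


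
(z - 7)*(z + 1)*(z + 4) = z^3 - 2*z^2 - 31*z - 28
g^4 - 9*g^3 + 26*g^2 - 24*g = g*(g - 4)*(g - 3)*(g - 2)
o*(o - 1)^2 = o^3 - 2*o^2 + o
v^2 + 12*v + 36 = (v + 6)^2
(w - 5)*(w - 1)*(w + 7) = w^3 + w^2 - 37*w + 35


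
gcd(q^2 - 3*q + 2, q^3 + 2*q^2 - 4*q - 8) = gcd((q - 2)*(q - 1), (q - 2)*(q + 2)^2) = q - 2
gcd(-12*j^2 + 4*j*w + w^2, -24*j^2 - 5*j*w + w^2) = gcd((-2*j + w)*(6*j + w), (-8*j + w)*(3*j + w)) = 1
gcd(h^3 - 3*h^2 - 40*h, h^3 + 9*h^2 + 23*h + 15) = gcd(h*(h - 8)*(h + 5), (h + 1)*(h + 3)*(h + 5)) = h + 5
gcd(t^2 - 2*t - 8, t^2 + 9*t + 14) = t + 2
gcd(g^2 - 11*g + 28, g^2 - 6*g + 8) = g - 4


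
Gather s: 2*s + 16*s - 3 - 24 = 18*s - 27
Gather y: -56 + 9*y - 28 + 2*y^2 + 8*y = 2*y^2 + 17*y - 84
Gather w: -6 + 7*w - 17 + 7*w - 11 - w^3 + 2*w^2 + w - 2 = -w^3 + 2*w^2 + 15*w - 36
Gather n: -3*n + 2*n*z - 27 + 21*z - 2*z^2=n*(2*z - 3) - 2*z^2 + 21*z - 27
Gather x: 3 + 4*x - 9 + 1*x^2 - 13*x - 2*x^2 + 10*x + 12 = -x^2 + x + 6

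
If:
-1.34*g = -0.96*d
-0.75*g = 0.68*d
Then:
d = 0.00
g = 0.00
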